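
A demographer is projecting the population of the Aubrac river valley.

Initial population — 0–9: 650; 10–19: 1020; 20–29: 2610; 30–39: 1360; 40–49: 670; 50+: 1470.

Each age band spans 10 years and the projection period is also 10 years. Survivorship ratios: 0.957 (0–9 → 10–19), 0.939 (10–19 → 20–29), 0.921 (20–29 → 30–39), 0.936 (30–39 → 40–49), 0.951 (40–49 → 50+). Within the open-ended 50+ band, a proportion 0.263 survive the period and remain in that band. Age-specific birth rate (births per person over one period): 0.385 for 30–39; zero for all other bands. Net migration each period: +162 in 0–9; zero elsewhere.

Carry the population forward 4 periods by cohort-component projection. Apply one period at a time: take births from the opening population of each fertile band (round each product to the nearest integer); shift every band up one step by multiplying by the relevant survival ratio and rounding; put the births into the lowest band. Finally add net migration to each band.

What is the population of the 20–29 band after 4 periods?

977

Call the bands 1 to 6, youngest first.
Period 1:
Births: 1360 × 0.385 = 524
Band 2: 650 × 0.957 = 622
Band 3: 1020 × 0.939 = 958
Band 4: 2610 × 0.921 = 2404
Band 5: 1360 × 0.936 = 1273
Band 6: 670 × 0.951 + 1470 × 0.263 = 637 + 387 = 1024
Net migration: Band 1 + 162 → 686
Population now: 0–9=686, 10–19=622, 20–29=958, 30–39=2404, 40–49=1273, 50+=1024
Period 2:
Births: 2404 × 0.385 = 926
Band 2: 686 × 0.957 = 657
Band 3: 622 × 0.939 = 584
Band 4: 958 × 0.921 = 882
Band 5: 2404 × 0.936 = 2250
Band 6: 1273 × 0.951 + 1024 × 0.263 = 1211 + 269 = 1480
Net migration: Band 1 + 162 → 1088
Population now: 0–9=1088, 10–19=657, 20–29=584, 30–39=882, 40–49=2250, 50+=1480
Period 3:
Births: 882 × 0.385 = 340
Band 2: 1088 × 0.957 = 1041
Band 3: 657 × 0.939 = 617
Band 4: 584 × 0.921 = 538
Band 5: 882 × 0.936 = 826
Band 6: 2250 × 0.951 + 1480 × 0.263 = 2140 + 389 = 2529
Net migration: Band 1 + 162 → 502
Population now: 0–9=502, 10–19=1041, 20–29=617, 30–39=538, 40–49=826, 50+=2529
Period 4:
Births: 538 × 0.385 = 207
Band 2: 502 × 0.957 = 480
Band 3: 1041 × 0.939 = 977
Band 4: 617 × 0.921 = 568
Band 5: 538 × 0.936 = 504
Band 6: 826 × 0.951 + 2529 × 0.263 = 786 + 665 = 1451
Net migration: Band 1 + 162 → 369
Population now: 0–9=369, 10–19=480, 20–29=977, 30–39=568, 40–49=504, 50+=1451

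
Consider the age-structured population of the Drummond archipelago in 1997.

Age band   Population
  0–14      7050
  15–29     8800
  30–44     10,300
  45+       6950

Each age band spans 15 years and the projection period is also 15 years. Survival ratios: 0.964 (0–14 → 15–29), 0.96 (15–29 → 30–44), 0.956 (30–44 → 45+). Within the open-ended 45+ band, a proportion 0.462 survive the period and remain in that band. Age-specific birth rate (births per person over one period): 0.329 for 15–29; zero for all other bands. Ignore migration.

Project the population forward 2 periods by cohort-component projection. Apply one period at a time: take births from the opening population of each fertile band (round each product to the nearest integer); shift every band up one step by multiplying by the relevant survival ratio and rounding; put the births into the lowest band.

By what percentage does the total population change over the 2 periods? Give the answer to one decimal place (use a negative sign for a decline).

Call the bands 1 to 4, youngest first.
After projecting period 1:
Births: 8800 × 0.329 = 2895
Band 2: 7050 × 0.964 = 6796
Band 3: 8800 × 0.96 = 8448
Band 4: 10300 × 0.956 + 6950 × 0.462 = 9847 + 3211 = 13058
Population now: 0–14=2895, 15–29=6796, 30–44=8448, 45+=13058
After projecting period 2:
Births: 6796 × 0.329 = 2236
Band 2: 2895 × 0.964 = 2791
Band 3: 6796 × 0.96 = 6524
Band 4: 8448 × 0.956 + 13058 × 0.462 = 8076 + 6033 = 14109
Population now: 0–14=2236, 15–29=2791, 30–44=6524, 45+=14109
Total: 33100 → 25660; change = -7440; percentage change = -22.5%

-22.5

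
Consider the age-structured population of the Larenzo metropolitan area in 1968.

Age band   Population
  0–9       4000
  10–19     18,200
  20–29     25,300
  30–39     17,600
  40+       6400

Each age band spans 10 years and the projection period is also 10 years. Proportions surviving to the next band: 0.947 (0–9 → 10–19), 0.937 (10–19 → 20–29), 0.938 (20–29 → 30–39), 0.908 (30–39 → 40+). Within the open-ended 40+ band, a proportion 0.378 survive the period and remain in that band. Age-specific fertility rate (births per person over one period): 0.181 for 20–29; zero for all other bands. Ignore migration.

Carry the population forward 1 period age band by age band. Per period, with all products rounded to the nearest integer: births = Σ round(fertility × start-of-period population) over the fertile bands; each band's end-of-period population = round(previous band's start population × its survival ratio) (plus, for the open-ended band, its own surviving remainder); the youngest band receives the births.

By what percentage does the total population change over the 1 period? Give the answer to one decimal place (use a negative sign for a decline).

-5.5

Call the groups 1 to 5, youngest first.
[period 1]
Births: 25300 × 0.181 = 4579
Group 2: 4000 × 0.947 = 3788
Group 3: 18200 × 0.937 = 17053
Group 4: 25300 × 0.938 = 23731
Group 5: 17600 × 0.908 + 6400 × 0.378 = 15981 + 2419 = 18400
End of period: [4579, 3788, 17053, 23731, 18400]
Total: 71500 → 67551; change = -3949; percentage change = -5.5%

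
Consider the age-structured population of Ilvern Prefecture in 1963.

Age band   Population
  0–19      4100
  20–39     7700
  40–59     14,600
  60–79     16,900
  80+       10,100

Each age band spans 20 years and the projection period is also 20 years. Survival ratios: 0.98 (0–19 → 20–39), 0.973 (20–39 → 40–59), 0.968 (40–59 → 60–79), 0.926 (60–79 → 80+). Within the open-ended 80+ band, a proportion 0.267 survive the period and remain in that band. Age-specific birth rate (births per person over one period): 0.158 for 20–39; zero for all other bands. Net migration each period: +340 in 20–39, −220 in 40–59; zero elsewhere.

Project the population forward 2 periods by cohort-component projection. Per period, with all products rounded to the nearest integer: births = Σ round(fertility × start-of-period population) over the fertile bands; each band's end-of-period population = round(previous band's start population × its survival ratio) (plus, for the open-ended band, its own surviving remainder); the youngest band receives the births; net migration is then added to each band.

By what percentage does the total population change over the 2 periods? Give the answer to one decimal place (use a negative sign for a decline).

-41.4

— Period 1 —
Births: 7700 × 0.158 = 1217
20–39: 4100 × 0.98 = 4018
40–59: 7700 × 0.973 = 7492
60–79: 14600 × 0.968 = 14133
80+: 16900 × 0.926 + 10100 × 0.267 = 15649 + 2697 = 18346
Net migration: 20–39 + 340 → 4358; 40–59 − 220 → 7272
End of period: [1217, 4358, 7272, 14133, 18346]
— Period 2 —
Births: 4358 × 0.158 = 689
20–39: 1217 × 0.98 = 1193
40–59: 4358 × 0.973 = 4240
60–79: 7272 × 0.968 = 7039
80+: 14133 × 0.926 + 18346 × 0.267 = 13087 + 4898 = 17985
Net migration: 20–39 + 340 → 1533; 40–59 − 220 → 4020
End of period: [689, 1533, 4020, 7039, 17985]
Total: 53400 → 31266; change = -22134; percentage change = -41.4%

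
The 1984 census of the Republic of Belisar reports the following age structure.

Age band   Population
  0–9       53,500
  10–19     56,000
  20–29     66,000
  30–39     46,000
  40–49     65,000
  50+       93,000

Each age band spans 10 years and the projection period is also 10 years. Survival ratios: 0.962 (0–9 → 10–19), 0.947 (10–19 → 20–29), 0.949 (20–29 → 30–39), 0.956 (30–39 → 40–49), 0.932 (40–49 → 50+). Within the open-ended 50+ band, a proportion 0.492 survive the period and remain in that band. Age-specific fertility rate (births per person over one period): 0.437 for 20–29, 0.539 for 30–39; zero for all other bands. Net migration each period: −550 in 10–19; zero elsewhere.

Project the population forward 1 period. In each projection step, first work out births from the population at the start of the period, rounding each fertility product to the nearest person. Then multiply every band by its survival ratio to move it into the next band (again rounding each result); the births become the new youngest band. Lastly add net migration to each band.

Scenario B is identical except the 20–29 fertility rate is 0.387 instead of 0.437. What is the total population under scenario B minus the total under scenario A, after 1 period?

Let group 1 be 0–9 through group 6 = 50+.
Period 1.
Births: 66000 * 0.437 = 28842, 46000 * 0.539 = 24794 → total 53636
Group 2: 53500 * 0.962 = 51467
Group 3: 56000 * 0.947 = 53032
Group 4: 66000 * 0.949 = 62634
Group 5: 46000 * 0.956 = 43976
Group 6: 65000 * 0.932 + 93000 * 0.492 = 60580 + 45756 = 106336
Net migration: Group 2 − 550 → 50917
Giving 53636 / 50917 / 53032 / 62634 / 43976 / 106336.
Scenario A total after 1 period: 370531
Scenario B projection —
Period 1.
Births: 66000 * 0.387 = 25542, 46000 * 0.539 = 24794 → total 50336
Group 2: 53500 * 0.962 = 51467
Group 3: 56000 * 0.947 = 53032
Group 4: 66000 * 0.949 = 62634
Group 5: 46000 * 0.956 = 43976
Group 6: 65000 * 0.932 + 93000 * 0.492 = 60580 + 45756 = 106336
Net migration: Group 2 − 550 → 50917
Giving 50336 / 50917 / 53032 / 62634 / 43976 / 106336.
Scenario B total after 1 period: 367231
Difference B − A = 367231 − 370531 = -3300

-3300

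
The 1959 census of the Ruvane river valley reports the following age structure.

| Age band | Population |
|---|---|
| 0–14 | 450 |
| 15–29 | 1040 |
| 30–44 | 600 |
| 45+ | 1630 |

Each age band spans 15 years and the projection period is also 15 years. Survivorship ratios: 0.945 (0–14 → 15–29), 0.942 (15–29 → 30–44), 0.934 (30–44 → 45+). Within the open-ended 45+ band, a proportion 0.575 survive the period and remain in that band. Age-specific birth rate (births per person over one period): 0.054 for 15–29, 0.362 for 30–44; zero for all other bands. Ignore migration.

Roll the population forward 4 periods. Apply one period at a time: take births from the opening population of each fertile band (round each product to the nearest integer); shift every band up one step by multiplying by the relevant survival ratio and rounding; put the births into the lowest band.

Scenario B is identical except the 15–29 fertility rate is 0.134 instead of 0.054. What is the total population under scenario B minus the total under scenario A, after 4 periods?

189

Numbering the groups 1..4 from youngest to oldest:
After projecting period 1:
Births: 1040 × 0.054 = 56  |  600 × 0.362 = 217 ⇒ total 273
Group 2: 450 × 0.945 = 425
Group 3: 1040 × 0.942 = 980
Group 4: 600 × 0.934 + 1630 × 0.575 = 560 + 937 = 1497
Giving 273 / 425 / 980 / 1497.
After projecting period 2:
Births: 425 × 0.054 = 23  |  980 × 0.362 = 355 ⇒ total 378
Group 2: 273 × 0.945 = 258
Group 3: 425 × 0.942 = 400
Group 4: 980 × 0.934 + 1497 × 0.575 = 915 + 861 = 1776
Giving 378 / 258 / 400 / 1776.
After projecting period 3:
Births: 258 × 0.054 = 14  |  400 × 0.362 = 145 ⇒ total 159
Group 2: 378 × 0.945 = 357
Group 3: 258 × 0.942 = 243
Group 4: 400 × 0.934 + 1776 × 0.575 = 374 + 1021 = 1395
Giving 159 / 357 / 243 / 1395.
After projecting period 4:
Births: 357 × 0.054 = 19  |  243 × 0.362 = 88 ⇒ total 107
Group 2: 159 × 0.945 = 150
Group 3: 357 × 0.942 = 336
Group 4: 243 × 0.934 + 1395 × 0.575 = 227 + 802 = 1029
Giving 107 / 150 / 336 / 1029.
Scenario A total after 4 periods: 1622
Scenario B projection —
After projecting period 1:
Births: 1040 × 0.134 = 139  |  600 × 0.362 = 217 ⇒ total 356
Group 2: 450 × 0.945 = 425
Group 3: 1040 × 0.942 = 980
Group 4: 600 × 0.934 + 1630 × 0.575 = 560 + 937 = 1497
Giving 356 / 425 / 980 / 1497.
After projecting period 2:
Births: 425 × 0.134 = 57  |  980 × 0.362 = 355 ⇒ total 412
Group 2: 356 × 0.945 = 336
Group 3: 425 × 0.942 = 400
Group 4: 980 × 0.934 + 1497 × 0.575 = 915 + 861 = 1776
Giving 412 / 336 / 400 / 1776.
After projecting period 3:
Births: 336 × 0.134 = 45  |  400 × 0.362 = 145 ⇒ total 190
Group 2: 412 × 0.945 = 389
Group 3: 336 × 0.942 = 317
Group 4: 400 × 0.934 + 1776 × 0.575 = 374 + 1021 = 1395
Giving 190 / 389 / 317 / 1395.
After projecting period 4:
Births: 389 × 0.134 = 52  |  317 × 0.362 = 115 ⇒ total 167
Group 2: 190 × 0.945 = 180
Group 3: 389 × 0.942 = 366
Group 4: 317 × 0.934 + 1395 × 0.575 = 296 + 802 = 1098
Giving 167 / 180 / 366 / 1098.
Scenario B total after 4 periods: 1811
Difference B − A = 1811 − 1622 = 189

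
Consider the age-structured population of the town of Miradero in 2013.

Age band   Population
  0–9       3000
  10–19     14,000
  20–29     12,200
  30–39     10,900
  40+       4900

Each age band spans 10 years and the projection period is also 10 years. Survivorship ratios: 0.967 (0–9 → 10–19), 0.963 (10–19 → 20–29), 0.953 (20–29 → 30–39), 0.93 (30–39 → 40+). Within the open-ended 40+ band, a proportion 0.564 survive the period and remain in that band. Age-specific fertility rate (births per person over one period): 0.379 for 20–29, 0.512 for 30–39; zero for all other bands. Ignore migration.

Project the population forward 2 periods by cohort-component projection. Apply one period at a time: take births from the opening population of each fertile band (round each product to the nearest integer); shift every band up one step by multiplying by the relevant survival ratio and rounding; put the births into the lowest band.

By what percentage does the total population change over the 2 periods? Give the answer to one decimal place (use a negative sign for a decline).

Call the groups 1 to 5, youngest first.
After projecting period 1:
Births: 12200 * 0.379 = 4624  |  10900 * 0.512 = 5581 → total 10205
Group 2: 3000 * 0.967 = 2901
Group 3: 14000 * 0.963 = 13482
Group 4: 12200 * 0.953 = 11627
Group 5: 10900 * 0.93 + 4900 * 0.564 = 10137 + 2764 = 12901
Population now: 0–9=10205, 10–19=2901, 20–29=13482, 30–39=11627, 40+=12901
After projecting period 2:
Births: 13482 * 0.379 = 5110  |  11627 * 0.512 = 5953 → total 11063
Group 2: 10205 * 0.967 = 9868
Group 3: 2901 * 0.963 = 2794
Group 4: 13482 * 0.953 = 12848
Group 5: 11627 * 0.93 + 12901 * 0.564 = 10813 + 7276 = 18089
Population now: 0–9=11063, 10–19=9868, 20–29=2794, 30–39=12848, 40+=18089
Total: 45000 → 54662; change = 9662; percentage change = 21.5%

21.5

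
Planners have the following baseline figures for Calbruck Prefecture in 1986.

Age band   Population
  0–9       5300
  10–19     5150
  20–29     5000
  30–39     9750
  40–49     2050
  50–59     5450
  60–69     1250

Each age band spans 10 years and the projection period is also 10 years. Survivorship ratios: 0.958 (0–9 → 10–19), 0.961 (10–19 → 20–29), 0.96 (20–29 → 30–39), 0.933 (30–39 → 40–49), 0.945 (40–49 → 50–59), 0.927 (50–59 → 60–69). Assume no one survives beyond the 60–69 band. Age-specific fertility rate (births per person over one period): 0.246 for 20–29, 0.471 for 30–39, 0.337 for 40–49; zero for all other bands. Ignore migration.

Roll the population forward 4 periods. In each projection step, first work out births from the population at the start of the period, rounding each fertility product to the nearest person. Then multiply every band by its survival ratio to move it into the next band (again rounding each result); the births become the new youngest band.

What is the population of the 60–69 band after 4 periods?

— Period 1 —
Births: 5000 * 0.246 = 1230, 9750 * 0.471 = 4592, 2050 * 0.337 = 691 → total 6513
10–19: 5300 * 0.958 = 5077
20–29: 5150 * 0.961 = 4949
30–39: 5000 * 0.96 = 4800
40–49: 9750 * 0.933 = 9097
50–59: 2050 * 0.945 = 1937
60–69: 5450 * 0.927 = 5052
Giving 6513 / 5077 / 4949 / 4800 / 9097 / 1937 / 5052.
— Period 2 —
Births: 4949 * 0.246 = 1217, 4800 * 0.471 = 2261, 9097 * 0.337 = 3066 → total 6544
10–19: 6513 * 0.958 = 6239
20–29: 5077 * 0.961 = 4879
30–39: 4949 * 0.96 = 4751
40–49: 4800 * 0.933 = 4478
50–59: 9097 * 0.945 = 8597
60–69: 1937 * 0.927 = 1796
Giving 6544 / 6239 / 4879 / 4751 / 4478 / 8597 / 1796.
— Period 3 —
Births: 4879 * 0.246 = 1200, 4751 * 0.471 = 2238, 4478 * 0.337 = 1509 → total 4947
10–19: 6544 * 0.958 = 6269
20–29: 6239 * 0.961 = 5996
30–39: 4879 * 0.96 = 4684
40–49: 4751 * 0.933 = 4433
50–59: 4478 * 0.945 = 4232
60–69: 8597 * 0.927 = 7969
Giving 4947 / 6269 / 5996 / 4684 / 4433 / 4232 / 7969.
— Period 4 —
Births: 5996 * 0.246 = 1475, 4684 * 0.471 = 2206, 4433 * 0.337 = 1494 → total 5175
10–19: 4947 * 0.958 = 4739
20–29: 6269 * 0.961 = 6025
30–39: 5996 * 0.96 = 5756
40–49: 4684 * 0.933 = 4370
50–59: 4433 * 0.945 = 4189
60–69: 4232 * 0.927 = 3923
Giving 5175 / 4739 / 6025 / 5756 / 4370 / 4189 / 3923.

3923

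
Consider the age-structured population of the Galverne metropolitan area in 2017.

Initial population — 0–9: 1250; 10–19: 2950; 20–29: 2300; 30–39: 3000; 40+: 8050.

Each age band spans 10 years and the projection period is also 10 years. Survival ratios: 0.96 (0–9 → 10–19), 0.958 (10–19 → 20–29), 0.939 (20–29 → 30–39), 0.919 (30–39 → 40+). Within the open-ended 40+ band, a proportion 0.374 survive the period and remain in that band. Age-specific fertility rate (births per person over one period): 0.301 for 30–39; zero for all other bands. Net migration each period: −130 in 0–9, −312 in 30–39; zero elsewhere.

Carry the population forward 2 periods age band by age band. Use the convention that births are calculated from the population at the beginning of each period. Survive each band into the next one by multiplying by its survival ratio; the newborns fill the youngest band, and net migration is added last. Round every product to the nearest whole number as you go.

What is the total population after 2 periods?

(Groups numbered youngest = 1 to oldest = 5.)
After projecting period 1:
Births: 3000 * 0.301 = 903
Group 2: 1250 * 0.96 = 1200
Group 3: 2950 * 0.958 = 2826
Group 4: 2300 * 0.939 = 2160
Group 5: 3000 * 0.919 + 8050 * 0.374 = 2757 + 3011 = 5768
Net migration: Group 1 − 130 → 773; Group 4 − 312 → 1848
Giving 773 / 1200 / 2826 / 1848 / 5768.
After projecting period 2:
Births: 1848 * 0.301 = 556
Group 2: 773 * 0.96 = 742
Group 3: 1200 * 0.958 = 1150
Group 4: 2826 * 0.939 = 2654
Group 5: 1848 * 0.919 + 5768 * 0.374 = 1698 + 2157 = 3855
Net migration: Group 1 − 130 → 426; Group 4 − 312 → 2342
Giving 426 / 742 / 1150 / 2342 / 3855.
Total after period 2: 426 + 742 + 1150 + 2342 + 3855 = 8515

8515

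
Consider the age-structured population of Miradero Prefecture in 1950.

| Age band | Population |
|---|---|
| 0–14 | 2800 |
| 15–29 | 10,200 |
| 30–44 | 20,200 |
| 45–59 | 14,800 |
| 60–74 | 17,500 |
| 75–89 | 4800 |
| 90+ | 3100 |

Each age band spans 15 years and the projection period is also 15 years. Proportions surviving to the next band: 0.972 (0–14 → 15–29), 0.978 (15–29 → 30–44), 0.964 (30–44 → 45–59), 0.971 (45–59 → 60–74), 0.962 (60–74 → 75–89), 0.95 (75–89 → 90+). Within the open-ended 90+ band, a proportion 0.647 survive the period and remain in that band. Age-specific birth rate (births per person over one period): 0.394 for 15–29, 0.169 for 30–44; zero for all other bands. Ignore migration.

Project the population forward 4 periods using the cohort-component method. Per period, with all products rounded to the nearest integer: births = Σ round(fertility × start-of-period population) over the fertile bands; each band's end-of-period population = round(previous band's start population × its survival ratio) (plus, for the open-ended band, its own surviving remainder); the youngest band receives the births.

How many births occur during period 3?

3297

Let band 1 be 0–14 through band 7 = 90+.
Period 1:
Births: 10200 × 0.394 = 4019 ; 20200 × 0.169 = 3414 → total 7433
Band 2: 2800 × 0.972 = 2722
Band 3: 10200 × 0.978 = 9976
Band 4: 20200 × 0.964 = 19473
Band 5: 14800 × 0.971 = 14371
Band 6: 17500 × 0.962 = 16835
Band 7: 4800 × 0.95 + 3100 × 0.647 = 4560 + 2006 = 6566
End of period: [7433, 2722, 9976, 19473, 14371, 16835, 6566]
Period 2:
Births: 2722 × 0.394 = 1072 ; 9976 × 0.169 = 1686 → total 2758
Band 2: 7433 × 0.972 = 7225
Band 3: 2722 × 0.978 = 2662
Band 4: 9976 × 0.964 = 9617
Band 5: 19473 × 0.971 = 18908
Band 6: 14371 × 0.962 = 13825
Band 7: 16835 × 0.95 + 6566 × 0.647 = 15993 + 4248 = 20241
End of period: [2758, 7225, 2662, 9617, 18908, 13825, 20241]
Period 3:
Births: 7225 × 0.394 = 2847 ; 2662 × 0.169 = 450 → total 3297
Band 2: 2758 × 0.972 = 2681
Band 3: 7225 × 0.978 = 7066
Band 4: 2662 × 0.964 = 2566
Band 5: 9617 × 0.971 = 9338
Band 6: 18908 × 0.962 = 18189
Band 7: 13825 × 0.95 + 20241 × 0.647 = 13134 + 13096 = 26230
End of period: [3297, 2681, 7066, 2566, 9338, 18189, 26230]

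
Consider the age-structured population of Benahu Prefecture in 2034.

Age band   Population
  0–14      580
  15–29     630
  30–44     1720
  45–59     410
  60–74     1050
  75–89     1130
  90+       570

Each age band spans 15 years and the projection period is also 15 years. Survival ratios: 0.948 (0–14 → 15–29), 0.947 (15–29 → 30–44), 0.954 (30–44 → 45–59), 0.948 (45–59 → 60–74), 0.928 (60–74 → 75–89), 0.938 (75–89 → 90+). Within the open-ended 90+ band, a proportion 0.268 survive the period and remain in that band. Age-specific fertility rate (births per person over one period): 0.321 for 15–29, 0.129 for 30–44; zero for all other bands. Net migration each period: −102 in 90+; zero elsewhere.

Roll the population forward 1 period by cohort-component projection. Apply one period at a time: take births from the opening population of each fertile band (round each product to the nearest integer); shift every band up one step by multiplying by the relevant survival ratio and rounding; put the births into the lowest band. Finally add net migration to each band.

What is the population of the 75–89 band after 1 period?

(Groups numbered youngest = 1 to oldest = 7.)
— Period 1 —
Births: 630 × 0.321 = 202, 1720 × 0.129 = 222 — total 424
Group 2: 580 × 0.948 = 550
Group 3: 630 × 0.947 = 597
Group 4: 1720 × 0.954 = 1641
Group 5: 410 × 0.948 = 389
Group 6: 1050 × 0.928 = 974
Group 7: 1130 × 0.938 + 570 × 0.268 = 1060 + 153 = 1213
Net migration: Group 7 − 102 → 1111
Giving 424 / 550 / 597 / 1641 / 389 / 974 / 1111.

974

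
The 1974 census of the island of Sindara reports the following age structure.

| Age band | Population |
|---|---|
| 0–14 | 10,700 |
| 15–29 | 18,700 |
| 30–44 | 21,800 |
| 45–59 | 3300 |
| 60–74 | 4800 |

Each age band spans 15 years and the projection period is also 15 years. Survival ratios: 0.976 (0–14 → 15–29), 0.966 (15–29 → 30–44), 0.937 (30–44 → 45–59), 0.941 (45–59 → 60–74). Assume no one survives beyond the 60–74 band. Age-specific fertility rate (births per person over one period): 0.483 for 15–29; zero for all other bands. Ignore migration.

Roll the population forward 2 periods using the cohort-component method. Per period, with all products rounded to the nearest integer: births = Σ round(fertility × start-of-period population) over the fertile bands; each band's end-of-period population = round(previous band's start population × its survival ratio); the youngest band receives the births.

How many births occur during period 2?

Period 1.
Births: 18700 * 0.483 = 9032
15–29: 10700 * 0.976 = 10443
30–44: 18700 * 0.966 = 18064
45–59: 21800 * 0.937 = 20427
60–74: 3300 * 0.941 = 3105
Population now: 0–14=9032, 15–29=10443, 30–44=18064, 45–59=20427, 60–74=3105
Period 2.
Births: 10443 * 0.483 = 5044
15–29: 9032 * 0.976 = 8815
30–44: 10443 * 0.966 = 10088
45–59: 18064 * 0.937 = 16926
60–74: 20427 * 0.941 = 19222
Population now: 0–14=5044, 15–29=8815, 30–44=10088, 45–59=16926, 60–74=19222

5044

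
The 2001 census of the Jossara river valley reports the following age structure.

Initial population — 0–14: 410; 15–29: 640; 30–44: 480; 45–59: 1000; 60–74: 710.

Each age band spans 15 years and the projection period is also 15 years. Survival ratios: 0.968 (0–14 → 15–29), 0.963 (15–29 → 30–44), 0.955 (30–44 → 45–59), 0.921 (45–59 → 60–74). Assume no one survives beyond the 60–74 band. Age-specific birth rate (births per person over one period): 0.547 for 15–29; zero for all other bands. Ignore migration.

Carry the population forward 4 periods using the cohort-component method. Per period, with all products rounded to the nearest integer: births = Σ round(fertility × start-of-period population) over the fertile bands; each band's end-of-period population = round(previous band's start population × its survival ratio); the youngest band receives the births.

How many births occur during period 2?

Period 1:
Births: 640 * 0.547 = 350
15–29: 410 * 0.968 = 397
30–44: 640 * 0.963 = 616
45–59: 480 * 0.955 = 458
60–74: 1000 * 0.921 = 921
→ [350, 397, 616, 458, 921]
Period 2:
Births: 397 * 0.547 = 217
15–29: 350 * 0.968 = 339
30–44: 397 * 0.963 = 382
45–59: 616 * 0.955 = 588
60–74: 458 * 0.921 = 422
→ [217, 339, 382, 588, 422]

217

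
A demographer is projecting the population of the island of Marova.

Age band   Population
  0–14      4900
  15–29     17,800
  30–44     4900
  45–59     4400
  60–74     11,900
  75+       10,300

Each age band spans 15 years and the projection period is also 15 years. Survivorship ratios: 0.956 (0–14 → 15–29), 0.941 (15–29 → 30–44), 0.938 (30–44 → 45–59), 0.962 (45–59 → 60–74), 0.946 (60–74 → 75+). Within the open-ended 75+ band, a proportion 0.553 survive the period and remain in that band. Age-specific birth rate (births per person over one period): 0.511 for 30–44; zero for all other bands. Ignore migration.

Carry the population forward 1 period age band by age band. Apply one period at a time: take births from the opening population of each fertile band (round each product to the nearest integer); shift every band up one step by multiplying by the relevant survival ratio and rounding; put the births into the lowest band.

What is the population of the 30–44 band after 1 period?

16750

— Period 1 —
Births: 4900 × 0.511 = 2504
15–29: 4900 × 0.956 = 4684
30–44: 17800 × 0.941 = 16750
45–59: 4900 × 0.938 = 4596
60–74: 4400 × 0.962 = 4233
75+: 11900 × 0.946 + 10300 × 0.553 = 11257 + 5696 = 16953
End of period: [2504, 4684, 16750, 4596, 4233, 16953]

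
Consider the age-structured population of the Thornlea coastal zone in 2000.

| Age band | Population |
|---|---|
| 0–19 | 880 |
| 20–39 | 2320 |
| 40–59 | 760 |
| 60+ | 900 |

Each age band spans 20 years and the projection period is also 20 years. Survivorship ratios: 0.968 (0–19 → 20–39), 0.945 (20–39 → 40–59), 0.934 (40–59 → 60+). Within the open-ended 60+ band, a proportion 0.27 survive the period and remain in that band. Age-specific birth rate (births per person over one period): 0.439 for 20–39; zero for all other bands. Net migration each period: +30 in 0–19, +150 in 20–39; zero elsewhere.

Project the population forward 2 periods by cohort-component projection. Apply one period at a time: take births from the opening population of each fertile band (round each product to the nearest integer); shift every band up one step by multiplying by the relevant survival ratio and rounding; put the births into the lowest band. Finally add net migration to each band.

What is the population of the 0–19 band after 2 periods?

470

Period 1:
Births: 2320 * 0.439 = 1018
20–39: 880 * 0.968 = 852
40–59: 2320 * 0.945 = 2192
60+: 760 * 0.934 + 900 * 0.27 = 710 + 243 = 953
Net migration: 0–19 + 30 → 1048; 20–39 + 150 → 1002
End of period: [1048, 1002, 2192, 953]
Period 2:
Births: 1002 * 0.439 = 440
20–39: 1048 * 0.968 = 1014
40–59: 1002 * 0.945 = 947
60+: 2192 * 0.934 + 953 * 0.27 = 2047 + 257 = 2304
Net migration: 0–19 + 30 → 470; 20–39 + 150 → 1164
End of period: [470, 1164, 947, 2304]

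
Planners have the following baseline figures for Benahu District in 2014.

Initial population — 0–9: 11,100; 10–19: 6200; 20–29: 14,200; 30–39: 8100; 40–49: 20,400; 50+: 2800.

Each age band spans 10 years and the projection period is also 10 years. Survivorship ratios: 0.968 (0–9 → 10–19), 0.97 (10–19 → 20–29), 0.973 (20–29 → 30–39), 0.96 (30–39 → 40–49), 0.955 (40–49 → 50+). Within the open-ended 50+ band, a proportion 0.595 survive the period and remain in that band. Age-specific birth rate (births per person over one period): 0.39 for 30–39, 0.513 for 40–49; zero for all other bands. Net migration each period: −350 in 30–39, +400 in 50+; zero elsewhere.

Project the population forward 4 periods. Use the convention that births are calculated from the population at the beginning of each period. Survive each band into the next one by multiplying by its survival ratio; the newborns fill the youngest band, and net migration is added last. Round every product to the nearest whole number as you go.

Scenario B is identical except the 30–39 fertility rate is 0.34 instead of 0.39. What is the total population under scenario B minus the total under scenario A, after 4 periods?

— Period 1 —
Births: 8100 * 0.39 = 3159  |  20400 * 0.513 = 10465 ⇒ total 13624
10–19: 11100 * 0.968 = 10745
20–29: 6200 * 0.97 = 6014
30–39: 14200 * 0.973 = 13817
40–49: 8100 * 0.96 = 7776
50+: 20400 * 0.955 + 2800 * 0.595 = 19482 + 1666 = 21148
Net migration: 30–39 − 350 → 13467; 50+ + 400 → 21548
→ [13624, 10745, 6014, 13467, 7776, 21548]
— Period 2 —
Births: 13467 * 0.39 = 5252  |  7776 * 0.513 = 3989 ⇒ total 9241
10–19: 13624 * 0.968 = 13188
20–29: 10745 * 0.97 = 10423
30–39: 6014 * 0.973 = 5852
40–49: 13467 * 0.96 = 12928
50+: 7776 * 0.955 + 21548 * 0.595 = 7426 + 12821 = 20247
Net migration: 30–39 − 350 → 5502; 50+ + 400 → 20647
→ [9241, 13188, 10423, 5502, 12928, 20647]
— Period 3 —
Births: 5502 * 0.39 = 2146  |  12928 * 0.513 = 6632 ⇒ total 8778
10–19: 9241 * 0.968 = 8945
20–29: 13188 * 0.97 = 12792
30–39: 10423 * 0.973 = 10142
40–49: 5502 * 0.96 = 5282
50+: 12928 * 0.955 + 20647 * 0.595 = 12346 + 12285 = 24631
Net migration: 30–39 − 350 → 9792; 50+ + 400 → 25031
→ [8778, 8945, 12792, 9792, 5282, 25031]
— Period 4 —
Births: 9792 * 0.39 = 3819  |  5282 * 0.513 = 2710 ⇒ total 6529
10–19: 8778 * 0.968 = 8497
20–29: 8945 * 0.97 = 8677
30–39: 12792 * 0.973 = 12447
40–49: 9792 * 0.96 = 9400
50+: 5282 * 0.955 + 25031 * 0.595 = 5044 + 14893 = 19937
Net migration: 30–39 − 350 → 12097; 50+ + 400 → 20337
→ [6529, 8497, 8677, 12097, 9400, 20337]
Scenario A total after 4 periods: 65537
Scenario B projection —
— Period 1 —
Births: 8100 * 0.34 = 2754  |  20400 * 0.513 = 10465 ⇒ total 13219
10–19: 11100 * 0.968 = 10745
20–29: 6200 * 0.97 = 6014
30–39: 14200 * 0.973 = 13817
40–49: 8100 * 0.96 = 7776
50+: 20400 * 0.955 + 2800 * 0.595 = 19482 + 1666 = 21148
Net migration: 30–39 − 350 → 13467; 50+ + 400 → 21548
→ [13219, 10745, 6014, 13467, 7776, 21548]
— Period 2 —
Births: 13467 * 0.34 = 4579  |  7776 * 0.513 = 3989 ⇒ total 8568
10–19: 13219 * 0.968 = 12796
20–29: 10745 * 0.97 = 10423
30–39: 6014 * 0.973 = 5852
40–49: 13467 * 0.96 = 12928
50+: 7776 * 0.955 + 21548 * 0.595 = 7426 + 12821 = 20247
Net migration: 30–39 − 350 → 5502; 50+ + 400 → 20647
→ [8568, 12796, 10423, 5502, 12928, 20647]
— Period 3 —
Births: 5502 * 0.34 = 1871  |  12928 * 0.513 = 6632 ⇒ total 8503
10–19: 8568 * 0.968 = 8294
20–29: 12796 * 0.97 = 12412
30–39: 10423 * 0.973 = 10142
40–49: 5502 * 0.96 = 5282
50+: 12928 * 0.955 + 20647 * 0.595 = 12346 + 12285 = 24631
Net migration: 30–39 − 350 → 9792; 50+ + 400 → 25031
→ [8503, 8294, 12412, 9792, 5282, 25031]
— Period 4 —
Births: 9792 * 0.34 = 3329  |  5282 * 0.513 = 2710 ⇒ total 6039
10–19: 8503 * 0.968 = 8231
20–29: 8294 * 0.97 = 8045
30–39: 12412 * 0.973 = 12077
40–49: 9792 * 0.96 = 9400
50+: 5282 * 0.955 + 25031 * 0.595 = 5044 + 14893 = 19937
Net migration: 30–39 − 350 → 11727; 50+ + 400 → 20337
→ [6039, 8231, 8045, 11727, 9400, 20337]
Scenario B total after 4 periods: 63779
Difference B − A = 63779 − 65537 = -1758

-1758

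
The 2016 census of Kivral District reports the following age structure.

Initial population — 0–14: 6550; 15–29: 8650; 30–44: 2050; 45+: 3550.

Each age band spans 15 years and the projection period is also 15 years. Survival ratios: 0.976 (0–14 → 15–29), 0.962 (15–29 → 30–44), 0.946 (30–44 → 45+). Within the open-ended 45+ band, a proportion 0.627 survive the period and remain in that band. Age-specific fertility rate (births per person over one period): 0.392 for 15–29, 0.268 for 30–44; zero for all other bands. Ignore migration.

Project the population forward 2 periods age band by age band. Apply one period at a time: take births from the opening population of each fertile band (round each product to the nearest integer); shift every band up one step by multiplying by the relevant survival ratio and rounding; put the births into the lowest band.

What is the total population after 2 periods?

25214

Period 1.
Births: 8650 × 0.392 = 3391, 2050 × 0.268 = 549 — total 3940
15–29: 6550 × 0.976 = 6393
30–44: 8650 × 0.962 = 8321
45+: 2050 × 0.946 + 3550 × 0.627 = 1939 + 2226 = 4165
End of period: [3940, 6393, 8321, 4165]
Period 2.
Births: 6393 × 0.392 = 2506, 8321 × 0.268 = 2230 — total 4736
15–29: 3940 × 0.976 = 3845
30–44: 6393 × 0.962 = 6150
45+: 8321 × 0.946 + 4165 × 0.627 = 7872 + 2611 = 10483
End of period: [4736, 3845, 6150, 10483]
Total after period 2: 4736 + 3845 + 6150 + 10483 = 25214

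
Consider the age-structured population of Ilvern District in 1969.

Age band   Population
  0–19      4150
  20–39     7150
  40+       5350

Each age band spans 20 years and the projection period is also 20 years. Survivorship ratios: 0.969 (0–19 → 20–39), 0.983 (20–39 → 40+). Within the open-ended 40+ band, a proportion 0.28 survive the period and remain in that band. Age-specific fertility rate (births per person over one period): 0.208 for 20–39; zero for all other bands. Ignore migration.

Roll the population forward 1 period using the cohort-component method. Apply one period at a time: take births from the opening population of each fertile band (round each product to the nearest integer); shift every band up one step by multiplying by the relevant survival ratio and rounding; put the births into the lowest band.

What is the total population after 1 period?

Numbering the groups 1..3 from youngest to oldest:
Period 1:
Births: 7150 * 0.208 = 1487
Group 2: 4150 * 0.969 = 4021
Group 3: 7150 * 0.983 + 5350 * 0.28 = 7028 + 1498 = 8526
Giving 1487 / 4021 / 8526.
Total after period 1: 1487 + 4021 + 8526 = 14034

14034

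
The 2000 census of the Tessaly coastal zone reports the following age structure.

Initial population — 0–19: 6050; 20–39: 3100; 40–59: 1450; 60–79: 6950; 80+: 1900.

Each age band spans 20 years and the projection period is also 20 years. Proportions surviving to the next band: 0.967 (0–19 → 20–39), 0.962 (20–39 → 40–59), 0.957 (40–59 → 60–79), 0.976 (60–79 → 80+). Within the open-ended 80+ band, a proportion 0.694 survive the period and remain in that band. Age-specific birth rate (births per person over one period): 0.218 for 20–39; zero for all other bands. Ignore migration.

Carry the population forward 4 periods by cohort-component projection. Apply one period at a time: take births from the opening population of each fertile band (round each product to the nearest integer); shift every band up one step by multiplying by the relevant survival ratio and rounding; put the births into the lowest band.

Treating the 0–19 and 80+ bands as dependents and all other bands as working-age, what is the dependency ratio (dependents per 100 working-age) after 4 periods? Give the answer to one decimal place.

[period 1]
Births: 3100 * 0.218 = 676
20–39: 6050 * 0.967 = 5850
40–59: 3100 * 0.962 = 2982
60–79: 1450 * 0.957 = 1388
80+: 6950 * 0.976 + 1900 * 0.694 = 6783 + 1319 = 8102
→ [676, 5850, 2982, 1388, 8102]
[period 2]
Births: 5850 * 0.218 = 1275
20–39: 676 * 0.967 = 654
40–59: 5850 * 0.962 = 5628
60–79: 2982 * 0.957 = 2854
80+: 1388 * 0.976 + 8102 * 0.694 = 1355 + 5623 = 6978
→ [1275, 654, 5628, 2854, 6978]
[period 3]
Births: 654 * 0.218 = 143
20–39: 1275 * 0.967 = 1233
40–59: 654 * 0.962 = 629
60–79: 5628 * 0.957 = 5386
80+: 2854 * 0.976 + 6978 * 0.694 = 2786 + 4843 = 7629
→ [143, 1233, 629, 5386, 7629]
[period 4]
Births: 1233 * 0.218 = 269
20–39: 143 * 0.967 = 138
40–59: 1233 * 0.962 = 1186
60–79: 629 * 0.957 = 602
80+: 5386 * 0.976 + 7629 * 0.694 = 5257 + 5295 = 10552
→ [269, 138, 1186, 602, 10552]
Dependents (band 0–19 + band 80+) = 269 + 10552 = 10821; working-age = 1926; ratio = 10821/1926 × 100 = 561.8

561.8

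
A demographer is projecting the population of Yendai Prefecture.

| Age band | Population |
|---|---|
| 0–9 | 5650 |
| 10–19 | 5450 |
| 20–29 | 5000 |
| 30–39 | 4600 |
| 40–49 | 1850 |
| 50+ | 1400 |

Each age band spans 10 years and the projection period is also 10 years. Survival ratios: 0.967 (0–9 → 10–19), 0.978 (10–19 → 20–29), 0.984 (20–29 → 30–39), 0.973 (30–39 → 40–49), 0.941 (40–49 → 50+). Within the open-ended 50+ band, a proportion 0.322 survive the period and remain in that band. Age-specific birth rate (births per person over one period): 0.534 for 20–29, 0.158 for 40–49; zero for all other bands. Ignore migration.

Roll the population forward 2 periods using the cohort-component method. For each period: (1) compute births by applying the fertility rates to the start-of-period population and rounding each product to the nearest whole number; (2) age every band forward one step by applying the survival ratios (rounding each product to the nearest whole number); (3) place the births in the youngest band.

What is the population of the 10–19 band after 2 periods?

2864

(Bands numbered youngest = 1 to oldest = 6.)
— Period 1 —
Births: 5000 * 0.534 = 2670  |  1850 * 0.158 = 292 → total 2962
Band 2: 5650 * 0.967 = 5464
Band 3: 5450 * 0.978 = 5330
Band 4: 5000 * 0.984 = 4920
Band 5: 4600 * 0.973 = 4476
Band 6: 1850 * 0.941 + 1400 * 0.322 = 1741 + 451 = 2192
End of period: [2962, 5464, 5330, 4920, 4476, 2192]
— Period 2 —
Births: 5330 * 0.534 = 2846  |  4476 * 0.158 = 707 → total 3553
Band 2: 2962 * 0.967 = 2864
Band 3: 5464 * 0.978 = 5344
Band 4: 5330 * 0.984 = 5245
Band 5: 4920 * 0.973 = 4787
Band 6: 4476 * 0.941 + 2192 * 0.322 = 4212 + 706 = 4918
End of period: [3553, 2864, 5344, 5245, 4787, 4918]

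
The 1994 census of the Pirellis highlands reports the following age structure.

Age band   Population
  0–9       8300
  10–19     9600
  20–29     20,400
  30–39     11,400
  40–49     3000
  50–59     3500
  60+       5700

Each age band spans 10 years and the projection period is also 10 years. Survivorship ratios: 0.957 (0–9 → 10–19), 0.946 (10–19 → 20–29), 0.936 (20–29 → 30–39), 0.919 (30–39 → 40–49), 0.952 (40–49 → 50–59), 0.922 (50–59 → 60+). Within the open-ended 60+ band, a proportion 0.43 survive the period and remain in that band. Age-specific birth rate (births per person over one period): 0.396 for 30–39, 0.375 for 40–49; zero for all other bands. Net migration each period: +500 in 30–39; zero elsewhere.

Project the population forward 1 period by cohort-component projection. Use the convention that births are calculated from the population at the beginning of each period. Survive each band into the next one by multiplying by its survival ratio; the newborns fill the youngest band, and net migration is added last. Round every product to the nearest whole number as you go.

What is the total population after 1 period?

61269

Call the groups 1 to 7, youngest first.
Period 1:
Births: 11400 × 0.396 = 4514, 3000 × 0.375 = 1125 → total 5639
Group 2: 8300 × 0.957 = 7943
Group 3: 9600 × 0.946 = 9082
Group 4: 20400 × 0.936 = 19094
Group 5: 11400 × 0.919 = 10477
Group 6: 3000 × 0.952 = 2856
Group 7: 3500 × 0.922 + 5700 × 0.43 = 3227 + 2451 = 5678
Net migration: Group 4 + 500 → 19594
Giving 5639 / 7943 / 9082 / 19594 / 10477 / 2856 / 5678.
Total after period 1: 5639 + 7943 + 9082 + 19594 + 10477 + 2856 + 5678 = 61269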